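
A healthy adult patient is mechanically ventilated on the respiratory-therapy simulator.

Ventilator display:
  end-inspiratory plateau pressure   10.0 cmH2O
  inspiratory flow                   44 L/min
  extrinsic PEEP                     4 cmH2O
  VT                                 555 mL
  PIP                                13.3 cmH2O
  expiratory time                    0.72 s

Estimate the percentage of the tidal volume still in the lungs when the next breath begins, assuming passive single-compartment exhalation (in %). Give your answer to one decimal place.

17.7

Flow: 44 L/min ÷ 60 = 0.7333 L/s.
R = (PIP − Pplat)/V̇ = (13.3 − 10.0) / 0.7333 = 3.3/0.7333 = 4.5 cmH2O·s/L.
C = Vt/(Pplat − PEEP) = 555.0 / (10.0 − 4) = 555.0/6.0 = 92.5 mL/cmH2O.
τ = R × C = 4.5 × 0.0925 L/cmH2O = 0.4163 s.
Fraction remaining at end-expiration = e^(−Te/τ) = e^(−0.72/0.4163) = 0.1774 → 17.74%.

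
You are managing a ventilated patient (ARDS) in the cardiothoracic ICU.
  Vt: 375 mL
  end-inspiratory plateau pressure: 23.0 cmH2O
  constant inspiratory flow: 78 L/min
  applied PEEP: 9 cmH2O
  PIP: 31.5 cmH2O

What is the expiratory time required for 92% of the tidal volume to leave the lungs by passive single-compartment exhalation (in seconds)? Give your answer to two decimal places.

0.44

Flow: 78 L/min ÷ 60 = 1.3 L/s.
R = (PIP − Pplat)/V̇ = (31.5 − 23.0) / 1.3 = 8.5/1.3 = 6.538 cmH2O·s/L.
C = Vt/(Pplat − PEEP) = 375.0 / (23.0 − 9) = 375.0/14.0 = 26.786 mL/cmH2O.
τ = R × C = 6.538 × 0.02679 L/cmH2O = 0.1752 s.
t = −τ·ln(1 − 0.92) = −0.1752·ln(0.08) = 0.4425 s.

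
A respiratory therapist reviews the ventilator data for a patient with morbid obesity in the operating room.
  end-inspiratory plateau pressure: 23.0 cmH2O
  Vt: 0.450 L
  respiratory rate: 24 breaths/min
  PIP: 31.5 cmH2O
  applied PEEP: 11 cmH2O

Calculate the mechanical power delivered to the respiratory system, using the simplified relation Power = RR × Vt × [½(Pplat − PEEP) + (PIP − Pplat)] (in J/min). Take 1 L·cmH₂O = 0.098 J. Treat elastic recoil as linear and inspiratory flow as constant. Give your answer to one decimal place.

15.3

Per-breath work = Vt × [½(Pplat−PEEP) + (PIP−Pplat)] = 0.450 × [0.5×12.0 + 8.5] = 0.450 × 14.5 = 6.525 L·cmH2O.
Power = 24 × 6.525 = 156.6 L·cmH2O/min.
× 0.098 J/(L·cmH2O) → 15.347 J/min.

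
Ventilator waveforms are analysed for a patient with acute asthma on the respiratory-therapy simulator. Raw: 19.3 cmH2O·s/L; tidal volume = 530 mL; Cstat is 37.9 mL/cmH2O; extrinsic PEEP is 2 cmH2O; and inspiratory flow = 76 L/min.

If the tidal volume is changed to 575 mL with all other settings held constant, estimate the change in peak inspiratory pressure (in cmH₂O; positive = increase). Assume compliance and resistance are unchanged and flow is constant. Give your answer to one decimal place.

PIP = Vt/C + R·V̇ + PEEP (constant-flow equation of motion).
Only the elastic term changes: ΔPIP = ΔVt / C = (575 − 530) / 37.9 = 1.187 cmH2O.

1.2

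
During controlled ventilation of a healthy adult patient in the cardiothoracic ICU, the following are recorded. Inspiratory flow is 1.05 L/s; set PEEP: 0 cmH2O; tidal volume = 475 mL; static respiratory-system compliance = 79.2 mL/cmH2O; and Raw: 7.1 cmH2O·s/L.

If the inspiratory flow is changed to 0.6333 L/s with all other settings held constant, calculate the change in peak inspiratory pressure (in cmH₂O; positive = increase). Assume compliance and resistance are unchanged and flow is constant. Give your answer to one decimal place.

-3.0

PIP = Vt/C + R·V̇ + PEEP (constant-flow equation of motion).
Only the resistive term changes: ΔPIP = R × ΔV̇ = 7.1 × (0.6333 − 1.05) = 7.1 × -0.4167 = -2.959 cmH2O.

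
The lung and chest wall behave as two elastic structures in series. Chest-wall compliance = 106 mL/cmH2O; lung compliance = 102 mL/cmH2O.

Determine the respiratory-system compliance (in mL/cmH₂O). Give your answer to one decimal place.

52.0

Lung and chest wall are elastances in series: 1/Crs = 1/CL + 1/Ccw.
1/Crs = 1/102 + 1/106 = 0.01924.
Crs = 51.975 mL/cmH2O.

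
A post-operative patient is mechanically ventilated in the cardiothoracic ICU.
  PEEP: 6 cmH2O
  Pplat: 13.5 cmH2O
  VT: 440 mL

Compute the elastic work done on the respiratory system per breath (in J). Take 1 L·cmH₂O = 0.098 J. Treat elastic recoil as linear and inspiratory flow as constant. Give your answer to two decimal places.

Elastic work ≈ ½ × (Pplat − PEEP) × Vt = 0.5 × (13.5 − 6) × 0.440 L = 0.5 × 7.5 × 0.440 = 1.65 L·cmH2O.
× 0.098 J/(L·cmH2O) → 0.1617 J.

0.16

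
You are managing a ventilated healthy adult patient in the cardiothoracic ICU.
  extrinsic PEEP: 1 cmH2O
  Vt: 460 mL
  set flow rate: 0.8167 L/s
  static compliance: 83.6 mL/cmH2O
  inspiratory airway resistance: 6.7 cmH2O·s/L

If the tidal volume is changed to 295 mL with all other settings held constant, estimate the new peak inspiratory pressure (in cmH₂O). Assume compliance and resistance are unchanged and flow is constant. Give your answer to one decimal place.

10.0

PIP = Vt/C + R·V̇ + PEEP (constant-flow equation of motion).
Only the elastic term changes: ΔPIP = ΔVt / C = (295 − 460) / 83.6 = -1.974 cmH2O.
Original PIP = 460/83.6 + 6.7×0.8167 + 1 = 11.974 cmH2O; new PIP = 11.974 + (-1.974) = 10.0 cmH2O.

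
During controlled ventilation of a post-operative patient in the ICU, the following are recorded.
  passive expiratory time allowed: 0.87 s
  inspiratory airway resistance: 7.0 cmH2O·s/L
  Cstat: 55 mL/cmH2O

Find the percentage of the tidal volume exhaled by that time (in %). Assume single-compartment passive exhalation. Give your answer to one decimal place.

τ = R × C = 7.0 × 55 mL/cmH2O = 7.0 × 0.055 L/cmH2O = 0.385 s.
Passive exhalation: V(t)/V₀ = e^(−t/τ) = e^(−0.87/0.385) = 0.1044.
Fraction exhaled = 1 − 0.1044 = 0.8956 → 89.56%.

89.6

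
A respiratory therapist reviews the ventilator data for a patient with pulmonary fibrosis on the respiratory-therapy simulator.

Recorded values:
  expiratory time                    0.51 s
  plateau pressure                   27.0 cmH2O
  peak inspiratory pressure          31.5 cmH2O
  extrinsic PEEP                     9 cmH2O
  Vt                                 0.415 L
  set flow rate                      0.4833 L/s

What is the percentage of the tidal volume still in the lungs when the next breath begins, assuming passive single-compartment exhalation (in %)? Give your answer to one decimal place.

9.3

R = (PIP − Pplat)/V̇ = (31.5 − 27.0) / 0.4833 = 4.5/0.4833 = 9.311 cmH2O·s/L.
C = Vt/(Pplat − PEEP) = 415.0 / (27.0 − 9) = 415.0/18.0 = 23.056 mL/cmH2O.
τ = R × C = 9.311 × 0.02306 L/cmH2O = 0.2147 s.
Fraction remaining at end-expiration = e^(−Te/τ) = e^(−0.51/0.2147) = 0.09298 → 9.298%.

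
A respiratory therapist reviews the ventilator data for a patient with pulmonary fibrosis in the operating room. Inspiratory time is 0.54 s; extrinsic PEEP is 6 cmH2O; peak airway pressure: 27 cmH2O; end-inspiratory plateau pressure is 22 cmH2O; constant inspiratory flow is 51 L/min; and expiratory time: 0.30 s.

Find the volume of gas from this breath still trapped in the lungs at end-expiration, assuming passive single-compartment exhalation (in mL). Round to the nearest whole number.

Flow: 51 L/min ÷ 60 = 0.85 L/s.
Vt = flow × Ti = 0.85 L/s × 0.54 s × 1000 mL/L = 459.0 mL.
R = (PIP − Pplat)/V̇ = (27 − 22) / 0.85 = 5.0/0.85 = 5.882 cmH2O·s/L.
C = Vt/(Pplat − PEEP) = 459.0 / (22 − 6) = 459.0/16.0 = 28.688 mL/cmH2O.
τ = R × C = 5.882 × 0.02869 L/cmH2O = 0.1688 s.
Fraction remaining = e^(−Te/τ) = e^(−0.30/0.1688) = 0.1691.
Trapped volume = 459.0 × 0.1691 = 77.617 mL.

78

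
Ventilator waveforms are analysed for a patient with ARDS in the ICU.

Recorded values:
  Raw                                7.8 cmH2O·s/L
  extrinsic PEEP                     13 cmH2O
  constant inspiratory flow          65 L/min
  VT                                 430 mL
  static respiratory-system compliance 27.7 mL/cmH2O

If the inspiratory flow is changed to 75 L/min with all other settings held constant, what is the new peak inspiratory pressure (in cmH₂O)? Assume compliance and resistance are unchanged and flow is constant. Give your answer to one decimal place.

Flow: 65 L/min ÷ 60 = 1.0833 L/s.
New flow: 75 L/min ÷ 60 = 1.25 L/s.
PIP = Vt/C + R·V̇ + PEEP (constant-flow equation of motion).
Only the resistive term changes: ΔPIP = R × ΔV̇ = 7.8 × (1.25 − 1.0833) = 7.8 × 0.1667 = 1.3 cmH2O.
Original PIP = 430/27.7 + 7.8×1.0833 + 13 = 36.973 cmH2O; new PIP = 36.973 + (1.3) = 38.273 cmH2O.

38.3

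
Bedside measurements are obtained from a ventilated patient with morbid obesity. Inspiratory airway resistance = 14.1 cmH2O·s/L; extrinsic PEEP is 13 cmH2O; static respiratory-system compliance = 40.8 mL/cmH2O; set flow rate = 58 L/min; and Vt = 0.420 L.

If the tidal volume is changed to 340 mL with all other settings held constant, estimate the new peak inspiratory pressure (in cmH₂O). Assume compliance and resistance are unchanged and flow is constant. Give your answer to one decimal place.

Flow: 58 L/min ÷ 60 = 0.9667 L/s.
PIP = Vt/C + R·V̇ + PEEP (constant-flow equation of motion).
Only the elastic term changes: ΔPIP = ΔVt / C = (340 − 420) / 40.8 = -1.961 cmH2O.
Original PIP = 420/40.8 + 14.1×0.9667 + 13 = 36.925 cmH2O; new PIP = 36.925 + (-1.961) = 34.964 cmH2O.

35.0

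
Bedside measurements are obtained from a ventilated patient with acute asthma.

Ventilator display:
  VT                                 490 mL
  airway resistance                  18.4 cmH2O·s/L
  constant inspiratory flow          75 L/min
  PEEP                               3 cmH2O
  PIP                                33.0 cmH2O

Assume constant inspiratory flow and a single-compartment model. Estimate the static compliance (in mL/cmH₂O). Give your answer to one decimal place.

70.0

Flow: 75 L/min ÷ 60 = 1.25 L/s.
Equation of motion (constant flow): PIP = Vt/C + R·V̇ + PEEP.
Vt/C = PIP − R·V̇ − PEEP = 33.0 − 18.4×1.25 − 3 = 33.0 − 23.0 − 3 = 7.0 cmH2O.
C = Vt / 7.0 = 490 / 7.0 = 70.0 mL/cmH2O.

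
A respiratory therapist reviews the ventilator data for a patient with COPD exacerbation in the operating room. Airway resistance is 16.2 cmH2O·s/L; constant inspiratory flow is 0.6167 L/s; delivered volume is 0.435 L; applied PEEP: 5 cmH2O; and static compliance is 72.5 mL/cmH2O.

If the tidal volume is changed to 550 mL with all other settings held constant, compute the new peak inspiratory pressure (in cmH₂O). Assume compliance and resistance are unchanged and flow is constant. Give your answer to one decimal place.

22.6

PIP = Vt/C + R·V̇ + PEEP (constant-flow equation of motion).
Only the elastic term changes: ΔPIP = ΔVt / C = (550 − 435) / 72.5 = 1.586 cmH2O.
Original PIP = 435/72.5 + 16.2×0.6167 + 5 = 20.991 cmH2O; new PIP = 20.991 + (1.586) = 22.577 cmH2O.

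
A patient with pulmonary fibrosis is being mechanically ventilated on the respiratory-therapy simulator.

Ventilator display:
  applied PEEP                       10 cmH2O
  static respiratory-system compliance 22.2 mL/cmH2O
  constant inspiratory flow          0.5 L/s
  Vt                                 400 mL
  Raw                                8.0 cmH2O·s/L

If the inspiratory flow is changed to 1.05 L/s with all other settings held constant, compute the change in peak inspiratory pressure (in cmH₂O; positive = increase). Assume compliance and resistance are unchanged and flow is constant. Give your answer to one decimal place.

PIP = Vt/C + R·V̇ + PEEP (constant-flow equation of motion).
Only the resistive term changes: ΔPIP = R × ΔV̇ = 8.0 × (1.05 − 0.5) = 8.0 × 0.55 = 4.4 cmH2O.

4.4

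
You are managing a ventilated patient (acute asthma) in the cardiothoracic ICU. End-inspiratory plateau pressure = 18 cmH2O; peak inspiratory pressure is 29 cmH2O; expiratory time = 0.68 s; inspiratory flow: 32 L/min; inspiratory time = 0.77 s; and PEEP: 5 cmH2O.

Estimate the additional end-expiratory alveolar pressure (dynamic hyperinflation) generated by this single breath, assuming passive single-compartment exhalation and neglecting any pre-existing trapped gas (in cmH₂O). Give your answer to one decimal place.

4.6

Flow: 32 L/min ÷ 60 = 0.5333 L/s.
Vt = flow × Ti = 0.5333 L/s × 0.77 s × 1000 mL/L = 410.64 mL.
R = (PIP − Pplat)/V̇ = (29 − 18) / 0.5333 = 11.0/0.5333 = 20.626 cmH2O·s/L.
C = Vt/(Pplat − PEEP) = 410.64 / (18 − 5) = 410.64/13.0 = 31.588 mL/cmH2O.
τ = R × C = 20.626 × 0.03159 L/cmH2O = 0.6516 s.
Fraction remaining = e^(−Te/τ) = e^(−0.68/0.6516) = 0.3522; trapped volume = 410.64 × 0.3522 = 144.63 mL.
Additional alveolar pressure from trapping ≈ V_trapped / C = 144.63 / 31.588 = 4.579 cmH2O.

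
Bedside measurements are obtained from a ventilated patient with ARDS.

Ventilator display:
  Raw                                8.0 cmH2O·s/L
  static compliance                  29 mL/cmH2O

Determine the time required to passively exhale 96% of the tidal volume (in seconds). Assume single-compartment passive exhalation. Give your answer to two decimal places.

0.75

τ = R × C = 8.0 × 29 mL/cmH2O = 8.0 × 0.029 L/cmH2O = 0.232 s.
Exhaled fraction f = 1 − e^(−t/τ) → t = −τ·ln(1 − f) = −0.232·ln(0.04) = 0.7468 s.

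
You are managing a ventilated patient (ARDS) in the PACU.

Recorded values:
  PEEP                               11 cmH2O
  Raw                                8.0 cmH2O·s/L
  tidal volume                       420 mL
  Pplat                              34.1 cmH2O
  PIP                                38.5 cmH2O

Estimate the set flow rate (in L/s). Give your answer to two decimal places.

0.55

flow = (PIP − Pplat) / Raw = 4.4 / 8.0 = 0.55 L/s.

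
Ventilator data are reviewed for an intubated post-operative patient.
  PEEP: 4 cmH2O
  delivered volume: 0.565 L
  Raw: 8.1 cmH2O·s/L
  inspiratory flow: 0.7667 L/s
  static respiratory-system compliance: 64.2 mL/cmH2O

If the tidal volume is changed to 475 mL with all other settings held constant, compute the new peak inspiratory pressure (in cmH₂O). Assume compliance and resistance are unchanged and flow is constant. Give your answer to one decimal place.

PIP = Vt/C + R·V̇ + PEEP (constant-flow equation of motion).
Only the elastic term changes: ΔPIP = ΔVt / C = (475 − 565) / 64.2 = -1.402 cmH2O.
Original PIP = 565/64.2 + 8.1×0.7667 + 4 = 19.011 cmH2O; new PIP = 19.011 + (-1.402) = 17.609 cmH2O.

17.6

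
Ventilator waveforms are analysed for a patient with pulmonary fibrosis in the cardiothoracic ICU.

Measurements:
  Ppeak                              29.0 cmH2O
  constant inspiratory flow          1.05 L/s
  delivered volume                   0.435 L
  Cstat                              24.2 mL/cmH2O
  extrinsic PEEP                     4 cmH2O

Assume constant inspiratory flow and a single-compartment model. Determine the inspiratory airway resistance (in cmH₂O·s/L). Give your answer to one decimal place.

Equation of motion (constant flow): PIP = Vt/C + R·V̇ + PEEP.
R·V̇ = PIP − Vt/C − PEEP = 29.0 − 435/24.2 − 4 = 29.0 − 17.975 − 4 = 7.025 cmH2O.
R = 7.025 / 1.05 = 6.69 cmH2O·s/L.

6.7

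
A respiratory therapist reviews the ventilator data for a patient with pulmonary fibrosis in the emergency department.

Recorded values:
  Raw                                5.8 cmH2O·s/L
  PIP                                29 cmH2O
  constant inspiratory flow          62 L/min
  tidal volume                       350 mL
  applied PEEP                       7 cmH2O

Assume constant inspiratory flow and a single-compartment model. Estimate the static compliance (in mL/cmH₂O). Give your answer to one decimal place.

21.9

Flow: 62 L/min ÷ 60 = 1.0333 L/s.
Equation of motion (constant flow): PIP = Vt/C + R·V̇ + PEEP.
Vt/C = PIP − R·V̇ − PEEP = 29 − 5.8×1.0333 − 7 = 29 − 5.993 − 7 = 16.007 cmH2O.
C = Vt / 16.007 = 350 / 16.007 = 21.865 mL/cmH2O.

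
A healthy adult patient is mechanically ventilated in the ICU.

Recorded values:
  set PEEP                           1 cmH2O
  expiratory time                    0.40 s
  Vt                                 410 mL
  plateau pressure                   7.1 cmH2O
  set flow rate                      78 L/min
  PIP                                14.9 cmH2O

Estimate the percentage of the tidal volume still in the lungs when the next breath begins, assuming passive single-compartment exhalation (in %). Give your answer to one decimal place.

Flow: 78 L/min ÷ 60 = 1.3 L/s.
R = (PIP − Pplat)/V̇ = (14.9 − 7.1) / 1.3 = 7.8/1.3 = 6.0 cmH2O·s/L.
C = Vt/(Pplat − PEEP) = 410.0 / (7.1 − 1) = 410.0/6.1 = 67.213 mL/cmH2O.
τ = R × C = 6.0 × 0.06721 L/cmH2O = 0.4033 s.
Fraction remaining at end-expiration = e^(−Te/τ) = e^(−0.40/0.4033) = 0.3709 → 37.09%.

37.1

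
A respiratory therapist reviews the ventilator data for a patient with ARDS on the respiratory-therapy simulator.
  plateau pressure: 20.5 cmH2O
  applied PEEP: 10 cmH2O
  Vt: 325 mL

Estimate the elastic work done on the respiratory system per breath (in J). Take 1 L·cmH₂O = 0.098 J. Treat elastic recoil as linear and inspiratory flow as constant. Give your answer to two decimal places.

0.17

Elastic work ≈ ½ × (Pplat − PEEP) × Vt = 0.5 × (20.5 − 10) × 0.325 L = 0.5 × 10.5 × 0.325 = 1.706 L·cmH2O.
× 0.098 J/(L·cmH2O) → 0.1672 J.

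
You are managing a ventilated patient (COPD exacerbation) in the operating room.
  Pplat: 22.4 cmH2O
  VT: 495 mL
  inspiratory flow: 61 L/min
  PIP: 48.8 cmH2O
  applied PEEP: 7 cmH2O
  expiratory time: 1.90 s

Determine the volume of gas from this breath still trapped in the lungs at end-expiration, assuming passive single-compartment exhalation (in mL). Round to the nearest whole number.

Flow: 61 L/min ÷ 60 = 1.0167 L/s.
R = (PIP − Pplat)/V̇ = (48.8 − 22.4) / 1.0167 = 26.4/1.0167 = 25.966 cmH2O·s/L.
C = Vt/(Pplat − PEEP) = 495.0 / (22.4 − 7) = 495.0/15.4 = 32.143 mL/cmH2O.
τ = R × C = 25.966 × 0.03214 L/cmH2O = 0.8345 s.
Fraction remaining = e^(−Te/τ) = e^(−1.90/0.8345) = 0.1026.
Trapped volume = 495.0 × 0.1026 = 50.787 mL.

51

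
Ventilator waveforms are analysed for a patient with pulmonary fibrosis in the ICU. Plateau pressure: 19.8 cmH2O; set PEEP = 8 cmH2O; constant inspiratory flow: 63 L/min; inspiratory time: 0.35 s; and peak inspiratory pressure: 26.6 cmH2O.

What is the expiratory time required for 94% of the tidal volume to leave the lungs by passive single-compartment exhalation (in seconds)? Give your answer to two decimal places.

0.57

Flow: 63 L/min ÷ 60 = 1.05 L/s.
Vt = flow × Ti = 1.05 L/s × 0.35 s × 1000 mL/L = 367.5 mL.
R = (PIP − Pplat)/V̇ = (26.6 − 19.8) / 1.05 = 6.8/1.05 = 6.476 cmH2O·s/L.
C = Vt/(Pplat − PEEP) = 367.5 / (19.8 − 8) = 367.5/11.8 = 31.144 mL/cmH2O.
τ = R × C = 6.476 × 0.03114 L/cmH2O = 0.2017 s.
t = −τ·ln(1 − 0.94) = −0.2017·ln(0.06) = 0.5675 s.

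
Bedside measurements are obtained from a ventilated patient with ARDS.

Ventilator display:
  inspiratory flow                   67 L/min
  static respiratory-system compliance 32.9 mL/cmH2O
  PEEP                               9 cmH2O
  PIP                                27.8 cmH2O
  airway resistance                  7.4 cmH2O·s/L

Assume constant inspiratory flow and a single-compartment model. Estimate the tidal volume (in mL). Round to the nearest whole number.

Flow: 67 L/min ÷ 60 = 1.1167 L/s.
Equation of motion (constant flow): PIP = Vt/C + R·V̇ + PEEP.
Vt/C = PIP − R·V̇ − PEEP = 27.8 − 8.264 − 9 = 10.536 cmH2O.
Vt = C × 10.536 = 32.9 × 10.536 = 346.63 mL.

347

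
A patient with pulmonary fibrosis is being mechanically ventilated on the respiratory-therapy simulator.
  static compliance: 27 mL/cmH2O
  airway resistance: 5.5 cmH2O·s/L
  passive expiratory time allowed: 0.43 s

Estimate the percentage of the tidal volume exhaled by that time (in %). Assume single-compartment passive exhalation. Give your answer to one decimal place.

τ = R × C = 5.5 × 27 mL/cmH2O = 5.5 × 0.027 L/cmH2O = 0.1485 s.
Passive exhalation: V(t)/V₀ = e^(−t/τ) = e^(−0.43/0.1485) = 0.05526.
Fraction exhaled = 1 − 0.05526 = 0.9447 → 94.47%.

94.5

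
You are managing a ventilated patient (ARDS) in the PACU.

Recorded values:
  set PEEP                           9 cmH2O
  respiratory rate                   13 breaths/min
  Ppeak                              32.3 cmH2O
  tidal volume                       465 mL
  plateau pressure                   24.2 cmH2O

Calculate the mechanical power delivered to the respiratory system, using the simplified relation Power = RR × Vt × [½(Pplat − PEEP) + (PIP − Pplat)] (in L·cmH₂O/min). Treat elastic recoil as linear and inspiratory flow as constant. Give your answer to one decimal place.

94.9

Per-breath work = Vt × [½(Pplat−PEEP) + (PIP−Pplat)] = 0.465 × [0.5×15.2 + 8.1] = 0.465 × 15.7 = 7.301 L·cmH2O.
Power = 13 × 7.301 = 94.913 L·cmH2O/min.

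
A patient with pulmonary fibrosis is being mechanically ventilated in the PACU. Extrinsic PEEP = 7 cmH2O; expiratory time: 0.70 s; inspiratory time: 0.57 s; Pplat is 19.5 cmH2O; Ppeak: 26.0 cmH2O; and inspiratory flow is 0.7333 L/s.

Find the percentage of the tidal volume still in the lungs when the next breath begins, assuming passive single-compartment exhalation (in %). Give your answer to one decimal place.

Vt = flow × Ti = 0.7333 L/s × 0.57 s × 1000 mL/L = 417.98 mL.
R = (PIP − Pplat)/V̇ = (26.0 − 19.5) / 0.7333 = 6.5/0.7333 = 8.864 cmH2O·s/L.
C = Vt/(Pplat − PEEP) = 417.98 / (19.5 − 7) = 417.98/12.5 = 33.438 mL/cmH2O.
τ = R × C = 8.864 × 0.03344 L/cmH2O = 0.2964 s.
Fraction remaining at end-expiration = e^(−Te/τ) = e^(−0.70/0.2964) = 0.09426 → 9.426%.

9.4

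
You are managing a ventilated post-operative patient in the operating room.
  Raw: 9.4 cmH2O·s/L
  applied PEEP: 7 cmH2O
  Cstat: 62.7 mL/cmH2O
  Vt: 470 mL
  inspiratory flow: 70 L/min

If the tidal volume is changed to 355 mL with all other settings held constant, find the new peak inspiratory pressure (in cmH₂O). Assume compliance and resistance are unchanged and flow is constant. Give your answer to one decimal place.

Flow: 70 L/min ÷ 60 = 1.1667 L/s.
PIP = Vt/C + R·V̇ + PEEP (constant-flow equation of motion).
Only the elastic term changes: ΔPIP = ΔVt / C = (355 − 470) / 62.7 = -1.834 cmH2O.
Original PIP = 470/62.7 + 9.4×1.1667 + 7 = 25.463 cmH2O; new PIP = 25.463 + (-1.834) = 23.629 cmH2O.

23.6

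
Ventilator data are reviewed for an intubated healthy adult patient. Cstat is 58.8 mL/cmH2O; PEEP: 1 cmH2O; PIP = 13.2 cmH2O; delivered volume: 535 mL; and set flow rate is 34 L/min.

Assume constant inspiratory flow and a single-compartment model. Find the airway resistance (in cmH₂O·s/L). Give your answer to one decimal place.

Flow: 34 L/min ÷ 60 = 0.5667 L/s.
Equation of motion (constant flow): PIP = Vt/C + R·V̇ + PEEP.
R·V̇ = PIP − Vt/C − PEEP = 13.2 − 535/58.8 − 1 = 13.2 − 9.099 − 1 = 3.101 cmH2O.
R = 3.101 / 0.5667 = 5.472 cmH2O·s/L.

5.5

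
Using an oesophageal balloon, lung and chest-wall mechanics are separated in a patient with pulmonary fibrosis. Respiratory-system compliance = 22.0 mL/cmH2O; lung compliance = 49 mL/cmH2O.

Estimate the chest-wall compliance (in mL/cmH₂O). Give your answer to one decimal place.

1/Ccw = 1/Crs − 1/CL.
1/Ccw = 1/22.0 − 1/49 = 0.02505.
Ccw = 39.92 mL/cmH2O.

39.9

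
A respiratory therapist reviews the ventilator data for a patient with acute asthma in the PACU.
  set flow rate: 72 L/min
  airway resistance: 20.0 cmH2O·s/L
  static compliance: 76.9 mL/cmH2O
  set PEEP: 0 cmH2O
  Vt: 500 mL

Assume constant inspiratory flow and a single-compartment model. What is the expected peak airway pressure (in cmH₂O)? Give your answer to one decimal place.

Flow: 72 L/min ÷ 60 = 1.2 L/s.
Equation of motion (constant flow): PIP = Vt/C + R·V̇ + PEEP.
PIP = 500/76.9 + 20.0×1.2 + 0 = 6.502 + 24.0 + 0 = 30.502 cmH2O.

30.5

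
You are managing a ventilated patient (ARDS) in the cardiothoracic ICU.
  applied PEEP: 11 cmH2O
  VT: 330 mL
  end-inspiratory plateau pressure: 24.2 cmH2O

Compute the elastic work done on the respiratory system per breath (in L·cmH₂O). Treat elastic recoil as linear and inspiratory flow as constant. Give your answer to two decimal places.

2.18

Elastic work ≈ ½ × (Pplat − PEEP) × Vt = 0.5 × (24.2 − 11) × 0.330 L = 0.5 × 13.2 × 0.330 = 2.178 L·cmH2O.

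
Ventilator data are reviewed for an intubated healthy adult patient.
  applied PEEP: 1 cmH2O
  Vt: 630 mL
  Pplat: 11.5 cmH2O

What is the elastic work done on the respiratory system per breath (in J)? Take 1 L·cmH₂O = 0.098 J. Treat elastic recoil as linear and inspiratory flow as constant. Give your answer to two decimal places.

0.32

Elastic work ≈ ½ × (Pplat − PEEP) × Vt = 0.5 × (11.5 − 1) × 0.630 L = 0.5 × 10.5 × 0.630 = 3.308 L·cmH2O.
× 0.098 J/(L·cmH2O) → 0.3242 J.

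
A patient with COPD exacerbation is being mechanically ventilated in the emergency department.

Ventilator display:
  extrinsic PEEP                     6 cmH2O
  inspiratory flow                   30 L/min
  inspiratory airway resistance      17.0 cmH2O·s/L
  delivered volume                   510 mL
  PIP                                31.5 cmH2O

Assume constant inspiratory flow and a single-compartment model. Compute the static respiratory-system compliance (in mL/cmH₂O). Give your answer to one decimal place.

30.0

Flow: 30 L/min ÷ 60 = 0.5 L/s.
Equation of motion (constant flow): PIP = Vt/C + R·V̇ + PEEP.
Vt/C = PIP − R·V̇ − PEEP = 31.5 − 17.0×0.5 − 6 = 31.5 − 8.5 − 6 = 17.0 cmH2O.
C = Vt / 17.0 = 510 / 17.0 = 30.0 mL/cmH2O.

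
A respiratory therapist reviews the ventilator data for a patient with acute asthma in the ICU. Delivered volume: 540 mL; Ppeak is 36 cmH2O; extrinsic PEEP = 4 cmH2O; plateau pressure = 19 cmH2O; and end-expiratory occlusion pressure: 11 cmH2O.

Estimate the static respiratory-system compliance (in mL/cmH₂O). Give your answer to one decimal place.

67.5

End-expiratory occlusion gives total PEEP = 11 cmH2O (intrinsic PEEP = 11 − 4 = 7). Use total PEEP for the elastic gradient.
Cstat = Vt / (Pplat − PEEPtotal) = 540 / (19 − 11) = 540 / 8.0 = 67.5 mL/cmH2O.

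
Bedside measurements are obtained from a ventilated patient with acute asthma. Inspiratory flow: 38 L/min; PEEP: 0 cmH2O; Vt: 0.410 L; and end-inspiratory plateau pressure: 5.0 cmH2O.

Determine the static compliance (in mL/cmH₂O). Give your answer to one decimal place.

82.0

Cstat = Vt / (Pplat − PEEP) = 410 / (5.0 − 0) = 410 / 5.0 = 82.0 mL/cmH2O.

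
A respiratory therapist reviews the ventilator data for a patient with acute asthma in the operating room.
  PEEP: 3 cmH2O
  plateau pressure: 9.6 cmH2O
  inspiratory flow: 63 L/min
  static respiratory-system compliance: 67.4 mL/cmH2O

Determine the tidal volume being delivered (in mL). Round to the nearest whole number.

Vt = Cstat × (Pplat − PEEP) = 67.4 × (9.6 − 3) = 67.4 × 6.6 = 444.84 mL.

445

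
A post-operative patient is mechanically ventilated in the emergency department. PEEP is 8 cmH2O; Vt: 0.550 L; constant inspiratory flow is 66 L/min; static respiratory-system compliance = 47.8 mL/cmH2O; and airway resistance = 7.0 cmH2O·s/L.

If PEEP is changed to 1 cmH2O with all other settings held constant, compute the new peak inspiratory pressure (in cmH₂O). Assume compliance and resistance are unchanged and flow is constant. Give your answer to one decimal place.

20.2

Flow: 66 L/min ÷ 60 = 1.1 L/s.
PIP = Vt/C + R·V̇ + PEEP (constant-flow equation of motion).
Only the baseline term changes: ΔPIP = ΔPEEP = 1 − 8 = -7.0 cmH2O.
Original PIP = 550/47.8 + 7.0×1.1 + 8 = 27.206 cmH2O; new PIP = 27.206 + (-7.0) = 20.206 cmH2O.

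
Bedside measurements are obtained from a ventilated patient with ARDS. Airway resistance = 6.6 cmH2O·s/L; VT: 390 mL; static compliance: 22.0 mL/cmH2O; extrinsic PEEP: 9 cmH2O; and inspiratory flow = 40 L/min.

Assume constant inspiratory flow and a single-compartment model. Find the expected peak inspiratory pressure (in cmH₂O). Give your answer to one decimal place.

Flow: 40 L/min ÷ 60 = 0.6667 L/s.
Equation of motion (constant flow): PIP = Vt/C + R·V̇ + PEEP.
PIP = 390/22.0 + 6.6×0.6667 + 9 = 17.727 + 4.4 + 9 = 31.127 cmH2O.

31.1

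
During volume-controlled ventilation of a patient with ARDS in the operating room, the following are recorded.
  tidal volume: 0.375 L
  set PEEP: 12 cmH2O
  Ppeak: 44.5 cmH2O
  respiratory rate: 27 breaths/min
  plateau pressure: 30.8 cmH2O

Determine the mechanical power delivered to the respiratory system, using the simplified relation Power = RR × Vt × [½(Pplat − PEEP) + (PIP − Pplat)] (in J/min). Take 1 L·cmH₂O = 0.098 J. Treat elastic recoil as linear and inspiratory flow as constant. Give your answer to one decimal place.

Per-breath work = Vt × [½(Pplat−PEEP) + (PIP−Pplat)] = 0.375 × [0.5×18.8 + 13.7] = 0.375 × 23.1 = 8.663 L·cmH2O.
Power = 27 × 8.663 = 233.9 L·cmH2O/min.
× 0.098 J/(L·cmH2O) → 22.922 J/min.

22.9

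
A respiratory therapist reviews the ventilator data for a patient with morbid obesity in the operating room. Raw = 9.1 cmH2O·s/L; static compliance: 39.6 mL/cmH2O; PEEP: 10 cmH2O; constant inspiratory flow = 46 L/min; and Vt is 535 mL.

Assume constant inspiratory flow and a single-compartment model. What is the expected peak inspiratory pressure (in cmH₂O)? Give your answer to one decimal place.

30.5

Flow: 46 L/min ÷ 60 = 0.7667 L/s.
Equation of motion (constant flow): PIP = Vt/C + R·V̇ + PEEP.
PIP = 535/39.6 + 9.1×0.7667 + 10 = 13.51 + 6.977 + 10 = 30.487 cmH2O.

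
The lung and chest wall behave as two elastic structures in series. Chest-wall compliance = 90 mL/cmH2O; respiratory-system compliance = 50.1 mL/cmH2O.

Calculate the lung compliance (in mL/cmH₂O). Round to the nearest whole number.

1/CL = 1/Crs − 1/Ccw.
1/CL = 1/50.1 − 1/90 = 0.008849.
CL = 113.01 mL/cmH2O.

113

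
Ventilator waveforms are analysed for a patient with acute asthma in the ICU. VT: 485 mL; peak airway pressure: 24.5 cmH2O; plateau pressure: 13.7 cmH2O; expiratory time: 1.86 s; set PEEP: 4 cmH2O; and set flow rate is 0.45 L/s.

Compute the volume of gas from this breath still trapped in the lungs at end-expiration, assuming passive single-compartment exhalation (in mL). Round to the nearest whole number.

103

R = (PIP − Pplat)/V̇ = (24.5 − 13.7) / 0.45 = 10.8/0.45 = 24.0 cmH2O·s/L.
C = Vt/(Pplat − PEEP) = 485.0 / (13.7 − 4) = 485.0/9.7 = 50.0 mL/cmH2O.
τ = R × C = 24.0 × 0.05 L/cmH2O = 1.2 s.
Fraction remaining = e^(−Te/τ) = e^(−1.86/1.2) = 0.2122.
Trapped volume = 485.0 × 0.2122 = 102.92 mL.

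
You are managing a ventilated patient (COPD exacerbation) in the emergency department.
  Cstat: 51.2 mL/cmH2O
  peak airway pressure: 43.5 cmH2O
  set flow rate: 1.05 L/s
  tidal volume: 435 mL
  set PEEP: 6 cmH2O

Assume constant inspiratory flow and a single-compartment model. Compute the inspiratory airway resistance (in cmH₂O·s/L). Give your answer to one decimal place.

27.6

Equation of motion (constant flow): PIP = Vt/C + R·V̇ + PEEP.
R·V̇ = PIP − Vt/C − PEEP = 43.5 − 435/51.2 − 6 = 43.5 − 8.496 − 6 = 29.004 cmH2O.
R = 29.004 / 1.05 = 27.623 cmH2O·s/L.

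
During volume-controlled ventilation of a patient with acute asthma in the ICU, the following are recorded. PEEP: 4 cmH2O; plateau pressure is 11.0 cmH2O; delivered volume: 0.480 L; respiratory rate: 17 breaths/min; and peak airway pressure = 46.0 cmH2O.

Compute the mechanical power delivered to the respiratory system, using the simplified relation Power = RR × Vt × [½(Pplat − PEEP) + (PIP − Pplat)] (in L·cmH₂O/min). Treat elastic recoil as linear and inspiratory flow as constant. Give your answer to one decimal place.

Per-breath work = Vt × [½(Pplat−PEEP) + (PIP−Pplat)] = 0.480 × [0.5×7.0 + 35.0] = 0.480 × 38.5 = 18.48 L·cmH2O.
Power = 17 × 18.48 = 314.16 L·cmH2O/min.

314.2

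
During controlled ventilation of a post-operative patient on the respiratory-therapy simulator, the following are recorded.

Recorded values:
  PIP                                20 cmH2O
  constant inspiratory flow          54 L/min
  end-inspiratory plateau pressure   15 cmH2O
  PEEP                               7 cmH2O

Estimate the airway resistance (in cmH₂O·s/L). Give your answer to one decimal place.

Flow: 54 L/min ÷ 60 = 0.9 L/s.
Raw = (PIP − Pplat) / flow = (20 − 15) / 0.9 = 5.0 / 0.9 = 5.556 cmH2O·s/L.

5.6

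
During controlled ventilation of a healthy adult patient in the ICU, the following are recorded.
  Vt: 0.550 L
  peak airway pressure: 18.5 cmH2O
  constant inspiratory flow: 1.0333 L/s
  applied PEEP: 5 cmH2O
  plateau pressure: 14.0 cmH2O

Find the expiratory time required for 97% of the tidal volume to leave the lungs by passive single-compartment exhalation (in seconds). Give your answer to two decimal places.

0.93

R = (PIP − Pplat)/V̇ = (18.5 − 14.0) / 1.0333 = 4.5/1.0333 = 4.355 cmH2O·s/L.
C = Vt/(Pplat − PEEP) = 550.0 / (14.0 − 5) = 550.0/9.0 = 61.111 mL/cmH2O.
τ = R × C = 4.355 × 0.06111 L/cmH2O = 0.2661 s.
t = −τ·ln(1 − 0.97) = −0.2661·ln(0.03) = 0.9331 s.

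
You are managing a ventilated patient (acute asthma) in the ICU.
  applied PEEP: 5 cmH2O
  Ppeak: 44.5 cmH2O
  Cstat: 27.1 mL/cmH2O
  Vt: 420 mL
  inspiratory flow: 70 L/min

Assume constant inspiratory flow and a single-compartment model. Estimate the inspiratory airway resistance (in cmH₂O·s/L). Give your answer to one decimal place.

Flow: 70 L/min ÷ 60 = 1.1667 L/s.
Equation of motion (constant flow): PIP = Vt/C + R·V̇ + PEEP.
R·V̇ = PIP − Vt/C − PEEP = 44.5 − 420/27.1 − 5 = 44.5 − 15.498 − 5 = 24.002 cmH2O.
R = 24.002 / 1.1667 = 20.573 cmH2O·s/L.

20.6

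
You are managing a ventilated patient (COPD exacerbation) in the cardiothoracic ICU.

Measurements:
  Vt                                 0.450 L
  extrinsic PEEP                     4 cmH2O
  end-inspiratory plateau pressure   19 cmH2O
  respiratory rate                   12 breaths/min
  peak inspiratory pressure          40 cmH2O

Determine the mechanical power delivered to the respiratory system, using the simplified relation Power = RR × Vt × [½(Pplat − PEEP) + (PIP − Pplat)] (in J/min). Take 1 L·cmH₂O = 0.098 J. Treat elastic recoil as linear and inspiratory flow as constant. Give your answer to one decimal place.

15.1

Per-breath work = Vt × [½(Pplat−PEEP) + (PIP−Pplat)] = 0.450 × [0.5×15.0 + 21.0] = 0.450 × 28.5 = 12.825 L·cmH2O.
Power = 12 × 12.825 = 153.9 L·cmH2O/min.
× 0.098 J/(L·cmH2O) → 15.082 J/min.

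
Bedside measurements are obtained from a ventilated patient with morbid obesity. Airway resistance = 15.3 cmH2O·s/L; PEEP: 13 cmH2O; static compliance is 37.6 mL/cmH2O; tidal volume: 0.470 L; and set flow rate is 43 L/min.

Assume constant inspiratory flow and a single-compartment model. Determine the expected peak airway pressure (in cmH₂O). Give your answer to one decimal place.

Flow: 43 L/min ÷ 60 = 0.7167 L/s.
Equation of motion (constant flow): PIP = Vt/C + R·V̇ + PEEP.
PIP = 470/37.6 + 15.3×0.7167 + 13 = 12.5 + 10.966 + 13 = 36.466 cmH2O.

36.5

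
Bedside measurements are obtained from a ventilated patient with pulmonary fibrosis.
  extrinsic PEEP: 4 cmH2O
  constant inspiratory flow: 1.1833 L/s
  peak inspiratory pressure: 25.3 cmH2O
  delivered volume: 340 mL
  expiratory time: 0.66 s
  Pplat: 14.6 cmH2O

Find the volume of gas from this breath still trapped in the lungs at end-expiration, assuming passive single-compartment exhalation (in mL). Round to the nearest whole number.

R = (PIP − Pplat)/V̇ = (25.3 − 14.6) / 1.1833 = 10.7/1.1833 = 9.043 cmH2O·s/L.
C = Vt/(Pplat − PEEP) = 340.0 / (14.6 − 4) = 340.0/10.6 = 32.075 mL/cmH2O.
τ = R × C = 9.043 × 0.03208 L/cmH2O = 0.2901 s.
Fraction remaining = e^(−Te/τ) = e^(−0.66/0.2901) = 0.1028.
Trapped volume = 340.0 × 0.1028 = 34.952 mL.

35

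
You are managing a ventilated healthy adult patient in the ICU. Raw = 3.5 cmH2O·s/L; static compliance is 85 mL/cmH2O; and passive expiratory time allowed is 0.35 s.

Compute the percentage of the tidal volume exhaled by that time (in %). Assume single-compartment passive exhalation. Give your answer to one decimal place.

τ = R × C = 3.5 × 85 mL/cmH2O = 3.5 × 0.085 L/cmH2O = 0.2975 s.
Passive exhalation: V(t)/V₀ = e^(−t/τ) = e^(−0.35/0.2975) = 0.3084.
Fraction exhaled = 1 − 0.3084 = 0.6916 → 69.16%.

69.2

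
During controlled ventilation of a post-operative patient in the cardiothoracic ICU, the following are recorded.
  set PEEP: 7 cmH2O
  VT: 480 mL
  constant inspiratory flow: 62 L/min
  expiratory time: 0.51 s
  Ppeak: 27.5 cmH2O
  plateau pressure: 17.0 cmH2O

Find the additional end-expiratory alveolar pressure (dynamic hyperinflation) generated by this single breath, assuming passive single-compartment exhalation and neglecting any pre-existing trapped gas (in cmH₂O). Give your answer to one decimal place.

3.5

Flow: 62 L/min ÷ 60 = 1.0333 L/s.
R = (PIP − Pplat)/V̇ = (27.5 − 17.0) / 1.0333 = 10.5/1.0333 = 10.162 cmH2O·s/L.
C = Vt/(Pplat − PEEP) = 480.0 / (17.0 − 7) = 480.0/10.0 = 48.0 mL/cmH2O.
τ = R × C = 10.162 × 0.048 L/cmH2O = 0.4878 s.
Fraction remaining = e^(−Te/τ) = e^(−0.51/0.4878) = 0.3515; trapped volume = 480.0 × 0.3515 = 168.72 mL.
Additional alveolar pressure from trapping ≈ V_trapped / C = 168.72 / 48.0 = 3.515 cmH2O.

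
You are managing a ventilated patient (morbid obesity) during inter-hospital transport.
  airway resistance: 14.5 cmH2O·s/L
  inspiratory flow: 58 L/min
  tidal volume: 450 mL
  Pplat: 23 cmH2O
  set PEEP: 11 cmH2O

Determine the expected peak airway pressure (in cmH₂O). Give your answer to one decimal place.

37.0

Flow: 58 L/min ÷ 60 = 0.9667 L/s.
PIP = Pplat + Raw × flow = 23 + 14.5 × 0.9667 = 23 + 14.017 = 37.017 cmH2O.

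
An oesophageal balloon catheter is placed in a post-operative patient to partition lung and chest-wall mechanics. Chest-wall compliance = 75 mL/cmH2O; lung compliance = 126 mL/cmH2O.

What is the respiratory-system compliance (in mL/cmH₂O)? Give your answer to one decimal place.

47.0

Lung and chest wall are elastances in series: 1/Crs = 1/CL + 1/Ccw.
1/Crs = 1/126 + 1/75 = 0.02127.
Crs = 47.015 mL/cmH2O.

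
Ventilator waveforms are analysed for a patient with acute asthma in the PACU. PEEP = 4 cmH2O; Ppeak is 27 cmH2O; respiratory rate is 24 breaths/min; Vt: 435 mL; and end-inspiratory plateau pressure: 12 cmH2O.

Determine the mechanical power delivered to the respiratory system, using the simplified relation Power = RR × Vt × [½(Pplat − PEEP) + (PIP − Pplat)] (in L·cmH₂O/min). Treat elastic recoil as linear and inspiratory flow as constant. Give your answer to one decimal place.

198.4

Per-breath work = Vt × [½(Pplat−PEEP) + (PIP−Pplat)] = 0.435 × [0.5×8.0 + 15.0] = 0.435 × 19.0 = 8.265 L·cmH2O.
Power = 24 × 8.265 = 198.36 L·cmH2O/min.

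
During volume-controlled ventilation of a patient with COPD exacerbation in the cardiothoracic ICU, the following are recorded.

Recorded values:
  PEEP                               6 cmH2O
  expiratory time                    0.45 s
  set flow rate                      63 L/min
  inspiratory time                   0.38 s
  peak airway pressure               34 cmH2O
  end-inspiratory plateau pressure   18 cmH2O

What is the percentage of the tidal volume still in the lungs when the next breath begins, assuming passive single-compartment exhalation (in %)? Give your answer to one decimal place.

41.1

Flow: 63 L/min ÷ 60 = 1.05 L/s.
Vt = flow × Ti = 1.05 L/s × 0.38 s × 1000 mL/L = 399.0 mL.
R = (PIP − Pplat)/V̇ = (34 − 18) / 1.05 = 16.0/1.05 = 15.238 cmH2O·s/L.
C = Vt/(Pplat − PEEP) = 399.0 / (18 − 6) = 399.0/12.0 = 33.25 mL/cmH2O.
τ = R × C = 15.238 × 0.03325 L/cmH2O = 0.5067 s.
Fraction remaining at end-expiration = e^(−Te/τ) = e^(−0.45/0.5067) = 0.4114 → 41.14%.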